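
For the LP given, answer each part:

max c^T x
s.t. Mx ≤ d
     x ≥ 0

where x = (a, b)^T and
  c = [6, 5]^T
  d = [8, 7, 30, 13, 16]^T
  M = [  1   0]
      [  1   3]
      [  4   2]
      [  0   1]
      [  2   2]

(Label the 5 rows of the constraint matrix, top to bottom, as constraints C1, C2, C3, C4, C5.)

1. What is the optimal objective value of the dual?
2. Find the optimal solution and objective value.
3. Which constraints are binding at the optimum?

1. 42 (by strong duality, equal to the primal optimum)
2. a = 7, b = 0, z = 42
3. C2, b ≥ 0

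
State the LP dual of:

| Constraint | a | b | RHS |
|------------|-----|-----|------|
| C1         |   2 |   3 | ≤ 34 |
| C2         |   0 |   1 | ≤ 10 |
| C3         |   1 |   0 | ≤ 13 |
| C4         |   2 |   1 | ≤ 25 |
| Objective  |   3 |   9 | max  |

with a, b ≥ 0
Minimize: z = 34y1 + 10y2 + 13y3 + 25y4

Subject to:
  C1: -2y1 - y3 - 2y4 ≤ -3
  C2: -3y1 - y2 - y4 ≤ -9
  y1, y2, y3, y4 ≥ 0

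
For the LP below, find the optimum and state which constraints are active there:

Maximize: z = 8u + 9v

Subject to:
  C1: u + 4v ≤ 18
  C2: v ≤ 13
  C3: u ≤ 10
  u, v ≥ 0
Optimal: u = 10, v = 2
Slack at optimum:
  C1: slack = 0 (binding)
  C2: slack = 11
  C3: slack = 0 (binding)
  u ≥ 0: u = 10
  v ≥ 0: v = 2
Binding constraints: C1, C3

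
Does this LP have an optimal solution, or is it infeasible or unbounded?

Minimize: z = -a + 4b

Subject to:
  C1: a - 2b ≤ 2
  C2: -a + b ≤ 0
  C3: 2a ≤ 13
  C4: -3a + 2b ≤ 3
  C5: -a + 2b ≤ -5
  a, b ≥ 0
C1 requires a - 2b ≤ 2, while C5 (-a + 2b ≤ -5) is equivalent to a - 2b ≥ 5. Together they would need 5 ≤ a - 2b ≤ 2, which is impossible since 5 > 2. No point satisfies all constraints.

Infeasible: no point satisfies all constraints simultaneously.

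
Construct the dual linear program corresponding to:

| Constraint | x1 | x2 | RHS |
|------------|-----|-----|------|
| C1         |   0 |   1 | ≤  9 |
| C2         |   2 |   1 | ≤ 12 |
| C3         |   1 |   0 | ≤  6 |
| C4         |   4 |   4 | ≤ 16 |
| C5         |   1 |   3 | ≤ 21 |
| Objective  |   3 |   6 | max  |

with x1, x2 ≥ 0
Minimize: z = 9y1 + 12y2 + 6y3 + 16y4 + 21y5

Subject to:
  C1: -2y2 - y3 - 4y4 - y5 ≤ -3
  C2: -y1 - y2 - 4y4 - 3y5 ≤ -6
  y1, y2, y3, y4, y5 ≥ 0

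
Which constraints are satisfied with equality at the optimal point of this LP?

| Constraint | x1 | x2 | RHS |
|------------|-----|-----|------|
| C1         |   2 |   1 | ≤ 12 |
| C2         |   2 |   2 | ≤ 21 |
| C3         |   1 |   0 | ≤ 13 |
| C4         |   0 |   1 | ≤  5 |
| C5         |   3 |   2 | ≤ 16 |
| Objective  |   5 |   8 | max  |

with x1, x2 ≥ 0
Optimal: x1 = 2, x2 = 5
Binding: C4, C5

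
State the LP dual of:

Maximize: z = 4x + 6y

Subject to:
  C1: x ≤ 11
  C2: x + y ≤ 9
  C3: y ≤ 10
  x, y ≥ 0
Minimize: z = 11y1 + 9y2 + 10y3

Subject to:
  C1: -y1 - y2 ≤ -4
  C2: -y2 - y3 ≤ -6
  y1, y2, y3 ≥ 0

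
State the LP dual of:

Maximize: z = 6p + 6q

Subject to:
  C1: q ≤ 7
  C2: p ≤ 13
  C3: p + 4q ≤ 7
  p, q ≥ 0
Minimize: z = 7y1 + 13y2 + 7y3

Subject to:
  C1: -y2 - y3 ≤ -6
  C2: -y1 - 4y3 ≤ -6
  y1, y2, y3 ≥ 0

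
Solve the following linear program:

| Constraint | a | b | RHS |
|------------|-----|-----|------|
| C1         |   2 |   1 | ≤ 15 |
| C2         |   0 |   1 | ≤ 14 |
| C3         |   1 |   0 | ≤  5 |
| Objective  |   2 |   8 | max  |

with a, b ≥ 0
a = 0.5, b = 14, z = 113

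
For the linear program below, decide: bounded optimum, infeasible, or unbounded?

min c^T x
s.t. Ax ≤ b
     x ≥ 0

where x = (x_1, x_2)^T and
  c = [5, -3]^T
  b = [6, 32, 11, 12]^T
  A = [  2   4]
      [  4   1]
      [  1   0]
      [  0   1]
The point (0, 1.5) satisfies every constraint, so the LP is feasible; the constraints give x_1 ≤ 11 and x_2 ≤ 12, which with x_1, x_2 ≥ 0 keep the feasible region inside a bounded box. A feasible, bounded LP attains a finite optimum at a vertex.

The LP has an optimal solution: (0, 1.5) with z = -4.5.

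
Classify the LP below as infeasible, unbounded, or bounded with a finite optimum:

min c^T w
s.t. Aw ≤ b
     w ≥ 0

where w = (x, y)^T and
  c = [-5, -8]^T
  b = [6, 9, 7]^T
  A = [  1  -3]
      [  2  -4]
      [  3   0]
Feasible point: (0, 0) satisfies every constraint, so the LP is feasible.
Direction d = (0, 1): for each constraint row a, a·d ≤ 0 —
  (1)(0) + (-3)(1) = -3 ≤ 0
  (2)(0) + (-4)(1) = -4 ≤ 0
  (3)(0) + (0)(1) = 0 ≤ 0
and d ≥ 0, so (0, 0) + t·d stays feasible for every t ≥ 0. Along this ray z = -5x - 8y changes by -8 per unit t, so z → −∞.

The LP is unbounded; z can be made arbitrarily small.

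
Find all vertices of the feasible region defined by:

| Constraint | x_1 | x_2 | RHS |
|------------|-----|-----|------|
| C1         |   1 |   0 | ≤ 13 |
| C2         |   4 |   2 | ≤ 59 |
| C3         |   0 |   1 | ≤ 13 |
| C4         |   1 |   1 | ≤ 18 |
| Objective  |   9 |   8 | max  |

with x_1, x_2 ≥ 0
Each vertex is the intersection of two constraint boundaries that also satisfies all remaining constraints:
  x_1 = 0 and x_2 = 0 → (0, 0)
  x_1 = 13 and x_2 = 0 → (13, 0)
  x_1 = 13 and 4x_1 + 2x_2 = 59 → (13, 3.5)
  4x_1 + 2x_2 = 59 and x_1 + x_2 = 18 → (11.5, 6.5)
  x_2 = 13 and x_1 + x_2 = 18 → (5, 13)
  x_2 = 13 and x_1 = 0 → (0, 13)

Vertices: (0, 0), (13, 0), (13, 3.5), (11.5, 6.5), (5, 13), (0, 13)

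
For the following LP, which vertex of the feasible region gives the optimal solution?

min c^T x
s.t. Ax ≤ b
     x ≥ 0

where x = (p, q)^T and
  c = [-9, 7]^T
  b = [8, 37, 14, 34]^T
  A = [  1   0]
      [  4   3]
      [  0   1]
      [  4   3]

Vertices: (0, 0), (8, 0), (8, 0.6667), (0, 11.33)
(8, 0) with z = -72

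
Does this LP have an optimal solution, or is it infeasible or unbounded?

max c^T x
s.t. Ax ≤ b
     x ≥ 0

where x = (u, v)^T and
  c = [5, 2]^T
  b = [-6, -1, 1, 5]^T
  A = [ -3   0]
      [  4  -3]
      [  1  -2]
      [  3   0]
One constraint requires 3u ≤ 5, while the constraint -3u ≤ -6 is equivalent to 3u ≥ 6. Together they would need 6 ≤ 3u ≤ 5, which is impossible since 6 > 5. No point satisfies all constraints.

The feasible region is empty; the LP is infeasible.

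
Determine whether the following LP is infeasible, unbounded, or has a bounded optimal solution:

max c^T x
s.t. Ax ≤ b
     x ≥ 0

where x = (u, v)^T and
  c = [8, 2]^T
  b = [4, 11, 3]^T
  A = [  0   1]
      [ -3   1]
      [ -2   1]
Feasible point: (0, 0) satisfies every constraint, so the LP is feasible.
Direction d = (1, 0): for each constraint row a, a·d ≤ 0 —
  (0)(1) + (1)(0) = 0 ≤ 0
  (-3)(1) + (1)(0) = -3 ≤ 0
  (-2)(1) + (1)(0) = -2 ≤ 0
and d ≥ 0, so (0, 0) + t·d stays feasible for every t ≥ 0. Along this ray z = 8u + 2v changes by 8 per unit t, so z → +∞.

Unbounded — the objective can increase without bound over the feasible region.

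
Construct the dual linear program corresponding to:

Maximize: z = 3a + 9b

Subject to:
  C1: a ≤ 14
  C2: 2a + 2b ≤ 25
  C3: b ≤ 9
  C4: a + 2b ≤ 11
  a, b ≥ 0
Minimize: z = 14y1 + 25y2 + 9y3 + 11y4

Subject to:
  C1: -y1 - 2y2 - y4 ≤ -3
  C2: -2y2 - y3 - 2y4 ≤ -9
  y1, y2, y3, y4 ≥ 0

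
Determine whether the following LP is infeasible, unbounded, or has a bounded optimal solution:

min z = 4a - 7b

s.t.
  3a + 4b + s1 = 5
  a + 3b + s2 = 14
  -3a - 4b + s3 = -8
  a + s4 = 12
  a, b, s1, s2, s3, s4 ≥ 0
The row 3a + 4b + s1 = 5 with s1 ≥ 0 requires 3a + 4b ≤ 5, while the row -3a - 4b + s3 = -8 with s3 ≥ 0 is equivalent to 3a + 4b ≥ 8. Together they would need 8 ≤ 3a + 4b ≤ 5, which is impossible since 8 > 5. No point satisfies all constraints.

The feasible region is empty; the LP is infeasible.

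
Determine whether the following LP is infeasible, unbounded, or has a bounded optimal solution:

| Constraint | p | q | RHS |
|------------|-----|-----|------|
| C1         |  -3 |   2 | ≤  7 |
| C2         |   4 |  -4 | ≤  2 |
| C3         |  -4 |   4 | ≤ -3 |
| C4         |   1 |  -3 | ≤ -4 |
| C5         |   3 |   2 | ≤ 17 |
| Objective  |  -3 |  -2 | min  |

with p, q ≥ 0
C2 requires 4p - 4q ≤ 2, while C3 (-4p + 4q ≤ -3) is equivalent to 4p - 4q ≥ 3. Together they would need 3 ≤ 4p - 4q ≤ 2, which is impossible since 3 > 2. No point satisfies all constraints.

Infeasible: no point satisfies all constraints simultaneously.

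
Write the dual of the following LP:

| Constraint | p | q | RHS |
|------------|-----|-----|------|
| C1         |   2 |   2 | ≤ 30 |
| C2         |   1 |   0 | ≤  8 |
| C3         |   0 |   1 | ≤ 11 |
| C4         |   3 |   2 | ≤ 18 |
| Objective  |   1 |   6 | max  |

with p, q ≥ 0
Minimize: z = 30y1 + 8y2 + 11y3 + 18y4

Subject to:
  C1: -2y1 - y2 - 3y4 ≤ -1
  C2: -2y1 - y3 - 2y4 ≤ -6
  y1, y2, y3, y4 ≥ 0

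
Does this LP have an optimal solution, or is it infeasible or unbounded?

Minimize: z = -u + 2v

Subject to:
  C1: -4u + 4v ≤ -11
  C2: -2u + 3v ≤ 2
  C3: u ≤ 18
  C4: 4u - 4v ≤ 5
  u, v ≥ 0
C4 requires 4u - 4v ≤ 5, while C1 (-4u + 4v ≤ -11) is equivalent to 4u - 4v ≥ 11. Together they would need 11 ≤ 4u - 4v ≤ 5, which is impossible since 11 > 5. No point satisfies all constraints.

Infeasible: no point satisfies all constraints simultaneously.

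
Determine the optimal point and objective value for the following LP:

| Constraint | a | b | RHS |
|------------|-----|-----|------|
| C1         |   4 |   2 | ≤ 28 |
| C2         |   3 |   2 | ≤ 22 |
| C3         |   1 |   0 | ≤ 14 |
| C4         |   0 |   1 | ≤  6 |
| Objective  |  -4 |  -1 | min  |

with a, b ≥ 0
Each vertex is the intersection of two constraint boundaries that also satisfies all remaining constraints:
  a = 0 and b = 0 → (0, 0)
  4a + 2b = 28 and b = 0 → (7, 0)
  4a + 2b = 28 and 3a + 2b = 22 → (6, 2)
  3a + 2b = 22 and b = 6 → (3.333, 6)
  b = 6 and a = 0 → (0, 6)

Evaluating z = -4a - b at each vertex:
  (0, 0): z = 0
  (7, 0): z = -28
  (6, 2): z = -26
  (3.333, 6): z = -19.33
  (0, 6): z = -6

The minimum is at (7, 0) with z = -28.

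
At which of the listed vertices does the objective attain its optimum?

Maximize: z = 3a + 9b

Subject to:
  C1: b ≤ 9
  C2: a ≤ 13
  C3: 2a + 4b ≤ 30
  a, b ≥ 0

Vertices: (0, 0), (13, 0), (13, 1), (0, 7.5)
Evaluating z = 3a + 9b at each vertex:
  (0, 0): z = 0
  (13, 0): z = 39
  (13, 1): z = 48
  (0, 7.5): z = 67.5

The largest value is z = 67.5, attained at (0, 7.5).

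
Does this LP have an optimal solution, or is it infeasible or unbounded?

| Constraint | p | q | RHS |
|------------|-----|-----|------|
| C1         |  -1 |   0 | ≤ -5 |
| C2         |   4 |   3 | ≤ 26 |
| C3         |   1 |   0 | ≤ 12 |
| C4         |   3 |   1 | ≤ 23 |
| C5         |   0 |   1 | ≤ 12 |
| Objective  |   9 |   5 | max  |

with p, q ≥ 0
The point (6.5, 0) satisfies every constraint, so the LP is feasible; the constraints give p ≤ 12 and q ≤ 12, which with p, q ≥ 0 keep the feasible region inside a bounded box. A feasible, bounded LP attains a finite optimum at a vertex.

Bounded optimum: z* = 58.5 at (6.5, 0).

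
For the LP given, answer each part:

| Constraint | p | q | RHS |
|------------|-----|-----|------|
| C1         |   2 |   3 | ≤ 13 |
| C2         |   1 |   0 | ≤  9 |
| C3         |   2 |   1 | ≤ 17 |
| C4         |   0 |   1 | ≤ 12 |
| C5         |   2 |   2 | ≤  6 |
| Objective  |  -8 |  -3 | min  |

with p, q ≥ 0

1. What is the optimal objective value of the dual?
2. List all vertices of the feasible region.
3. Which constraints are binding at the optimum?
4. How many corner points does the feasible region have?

1. -24 (by strong duality, equal to the primal optimum)
2. (0, 0), (3, 0), (0, 3)
3. C5, q ≥ 0
4. 3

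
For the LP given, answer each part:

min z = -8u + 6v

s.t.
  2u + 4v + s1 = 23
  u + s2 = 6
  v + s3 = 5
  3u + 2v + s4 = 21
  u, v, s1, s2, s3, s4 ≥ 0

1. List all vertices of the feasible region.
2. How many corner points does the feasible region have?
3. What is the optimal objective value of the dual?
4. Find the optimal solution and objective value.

1. (0, 0), (6, 0), (6, 1.5), (4.75, 3.375), (1.5, 5), (0, 5)
2. 6
3. -48 (by strong duality, equal to the primal optimum)
4. u = 6, v = 0, z = -48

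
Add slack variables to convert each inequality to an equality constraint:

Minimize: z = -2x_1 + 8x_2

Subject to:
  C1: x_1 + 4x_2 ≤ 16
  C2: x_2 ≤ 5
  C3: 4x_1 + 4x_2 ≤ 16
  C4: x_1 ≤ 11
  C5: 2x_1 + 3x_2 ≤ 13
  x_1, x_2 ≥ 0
min z = -2x_1 + 8x_2

s.t.
  x_1 + 4x_2 + s1 = 16
  x_2 + s2 = 5
  4x_1 + 4x_2 + s3 = 16
  x_1 + s4 = 11
  2x_1 + 3x_2 + s5 = 13
  x_1, x_2, s1, s2, s3, s4, s5 ≥ 0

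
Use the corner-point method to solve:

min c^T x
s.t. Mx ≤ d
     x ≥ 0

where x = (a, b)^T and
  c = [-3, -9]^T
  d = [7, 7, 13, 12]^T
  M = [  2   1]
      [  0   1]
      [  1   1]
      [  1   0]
Each vertex is the intersection of two constraint boundaries that also satisfies all remaining constraints:
  a = 0 and b = 0 → (0, 0)
  2a + b = 7 and b = 0 → (3.5, 0)
  2a + b = 7 and b = 7 → (0, 7)

Evaluating z = -3a - 9b at each vertex:
  (0, 0): z = 0
  (3.5, 0): z = -10.5
  (0, 7): z = -63

The minimum is at (0, 7) with z = -63.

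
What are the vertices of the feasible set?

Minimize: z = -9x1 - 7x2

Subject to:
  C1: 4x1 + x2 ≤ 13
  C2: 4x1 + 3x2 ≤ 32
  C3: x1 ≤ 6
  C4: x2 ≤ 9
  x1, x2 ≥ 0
Each vertex is the intersection of two constraint boundaries that also satisfies all remaining constraints:
  x1 = 0 and x2 = 0 → (0, 0)
  4x1 + x2 = 13 and x2 = 0 → (3.25, 0)
  4x1 + x2 = 13 and x2 = 9 → (1, 9)
  x2 = 9 and x1 = 0 → (0, 9)

Vertices: (0, 0), (3.25, 0), (1, 9), (0, 9)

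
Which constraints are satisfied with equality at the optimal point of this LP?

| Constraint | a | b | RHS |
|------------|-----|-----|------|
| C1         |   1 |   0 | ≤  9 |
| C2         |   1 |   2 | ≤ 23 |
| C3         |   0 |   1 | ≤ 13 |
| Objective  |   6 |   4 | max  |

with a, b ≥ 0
Optimal: a = 9, b = 7
Binding: C1, C2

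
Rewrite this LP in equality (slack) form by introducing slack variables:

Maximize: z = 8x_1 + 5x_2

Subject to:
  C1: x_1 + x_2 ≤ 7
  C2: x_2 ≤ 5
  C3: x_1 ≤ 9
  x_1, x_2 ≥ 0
max z = 8x_1 + 5x_2

s.t.
  x_1 + x_2 + s1 = 7
  x_2 + s2 = 5
  x_1 + s3 = 9
  x_1, x_2, s1, s2, s3 ≥ 0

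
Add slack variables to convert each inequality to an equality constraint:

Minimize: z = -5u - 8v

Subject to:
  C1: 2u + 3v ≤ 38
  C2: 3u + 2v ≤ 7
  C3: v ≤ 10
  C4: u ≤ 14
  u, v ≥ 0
min z = -5u - 8v

s.t.
  2u + 3v + s1 = 38
  3u + 2v + s2 = 7
  v + s3 = 10
  u + s4 = 14
  u, v, s1, s2, s3, s4 ≥ 0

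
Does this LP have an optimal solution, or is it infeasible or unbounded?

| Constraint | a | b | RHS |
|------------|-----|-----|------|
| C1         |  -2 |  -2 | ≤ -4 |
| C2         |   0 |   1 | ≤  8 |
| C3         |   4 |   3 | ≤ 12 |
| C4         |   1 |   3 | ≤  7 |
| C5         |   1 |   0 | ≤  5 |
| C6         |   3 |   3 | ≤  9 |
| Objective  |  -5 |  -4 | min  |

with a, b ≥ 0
The point (3, 0) satisfies every constraint, so the LP is feasible; the constraints give a ≤ 5 and b ≤ 8, which with a, b ≥ 0 keep the feasible region inside a bounded box. A feasible, bounded LP attains a finite optimum at a vertex.

Evaluating z = -5a - 4b at each vertex:
  (2, 0): z = -10
  (3, 0): z = -15
  (1, 2): z = -13
  (0, 2.333): z = -9.333
  (0, 2): z = -8

Bounded optimum: z* = -15 at (3, 0).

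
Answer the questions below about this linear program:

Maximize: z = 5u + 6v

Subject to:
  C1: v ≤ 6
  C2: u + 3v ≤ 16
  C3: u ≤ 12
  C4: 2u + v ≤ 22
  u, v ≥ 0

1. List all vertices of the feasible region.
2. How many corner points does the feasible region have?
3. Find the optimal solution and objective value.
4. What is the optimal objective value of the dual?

1. (0, 0), (11, 0), (10, 2), (0, 5.333)
2. 4
3. u = 10, v = 2, z = 62
4. 62 (by strong duality, equal to the primal optimum)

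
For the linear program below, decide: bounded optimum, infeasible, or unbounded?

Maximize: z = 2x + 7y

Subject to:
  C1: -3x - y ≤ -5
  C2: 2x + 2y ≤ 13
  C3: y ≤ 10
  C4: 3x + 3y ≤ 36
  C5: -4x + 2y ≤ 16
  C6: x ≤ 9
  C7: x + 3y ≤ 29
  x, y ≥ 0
The point (0, 6.5) satisfies every constraint, so the LP is feasible; the constraints give x ≤ 9 and y ≤ 10, which with x, y ≥ 0 keep the feasible region inside a bounded box. A feasible, bounded LP attains a finite optimum at a vertex.

Evaluating z = 2x + 7y at each vertex:
  (1.667, 0): z = 3.333
  (6.5, 0): z = 13
  (0, 6.5): z = 45.5
  (0, 5): z = 35

The LP has an optimal solution: (0, 6.5) with z = 45.5.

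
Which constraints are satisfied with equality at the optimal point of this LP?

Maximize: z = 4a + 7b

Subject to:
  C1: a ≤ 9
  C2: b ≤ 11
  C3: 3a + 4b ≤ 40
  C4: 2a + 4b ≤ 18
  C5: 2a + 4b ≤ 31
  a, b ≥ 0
Optimal: a = 9, b = 0
Binding: C1, C4, b ≥ 0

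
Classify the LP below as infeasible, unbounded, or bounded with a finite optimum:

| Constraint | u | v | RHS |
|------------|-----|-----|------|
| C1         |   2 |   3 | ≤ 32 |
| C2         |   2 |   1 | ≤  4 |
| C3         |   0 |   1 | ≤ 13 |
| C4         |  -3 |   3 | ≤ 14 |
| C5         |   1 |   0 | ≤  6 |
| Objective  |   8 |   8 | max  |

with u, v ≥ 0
The point (0, 4) satisfies every constraint, so the LP is feasible; the constraints give u ≤ 6 and v ≤ 13, which with u, v ≥ 0 keep the feasible region inside a bounded box. A feasible, bounded LP attains a finite optimum at a vertex.

Evaluating z = 8u + 8v at each vertex:
  (0, 0): z = 0
  (2, 0): z = 16
  (0, 4): z = 32

The LP has an optimal solution: (0, 4) with z = 32.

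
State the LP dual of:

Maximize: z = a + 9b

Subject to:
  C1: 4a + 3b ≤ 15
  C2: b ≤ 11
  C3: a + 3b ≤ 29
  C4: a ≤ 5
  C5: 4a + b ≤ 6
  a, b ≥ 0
Minimize: z = 15y1 + 11y2 + 29y3 + 5y4 + 6y5

Subject to:
  C1: -4y1 - y3 - y4 - 4y5 ≤ -1
  C2: -3y1 - y2 - 3y3 - y5 ≤ -9
  y1, y2, y3, y4, y5 ≥ 0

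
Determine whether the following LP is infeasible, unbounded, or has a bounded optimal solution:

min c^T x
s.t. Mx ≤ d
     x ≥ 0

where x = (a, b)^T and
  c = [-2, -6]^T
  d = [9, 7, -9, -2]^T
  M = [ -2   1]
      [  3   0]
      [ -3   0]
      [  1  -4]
One constraint requires 3a ≤ 7, while the constraint -3a ≤ -9 is equivalent to 3a ≥ 9. Together they would need 9 ≤ 3a ≤ 7, which is impossible since 9 > 7. No point satisfies all constraints.

The feasible region is empty; the LP is infeasible.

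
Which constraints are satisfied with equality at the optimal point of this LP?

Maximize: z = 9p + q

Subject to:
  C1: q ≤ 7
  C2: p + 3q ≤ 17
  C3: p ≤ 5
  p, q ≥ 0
Optimal: p = 5, q = 4
Binding: C2, C3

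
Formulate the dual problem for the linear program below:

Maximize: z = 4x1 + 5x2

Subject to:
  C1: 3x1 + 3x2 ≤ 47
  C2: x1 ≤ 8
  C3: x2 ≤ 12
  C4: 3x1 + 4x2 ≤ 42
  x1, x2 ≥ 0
Minimize: z = 47y1 + 8y2 + 12y3 + 42y4

Subject to:
  C1: -3y1 - y2 - 3y4 ≤ -4
  C2: -3y1 - y3 - 4y4 ≤ -5
  y1, y2, y3, y4 ≥ 0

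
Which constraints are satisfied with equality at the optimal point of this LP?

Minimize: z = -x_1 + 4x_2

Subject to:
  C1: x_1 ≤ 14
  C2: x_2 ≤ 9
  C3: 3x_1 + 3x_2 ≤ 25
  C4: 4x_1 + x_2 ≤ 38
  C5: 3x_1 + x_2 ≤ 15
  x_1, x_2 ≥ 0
Optimal: x_1 = 5, x_2 = 0
Slack at optimum:
  C1: slack = 9
  C2: slack = 9
  C3: slack = 10
  C4: slack = 18
  C5: slack = 0 (binding)
  x_1 ≥ 0: x_1 = 5
  x_2 ≥ 0: x_2 = 0 (binding)
Binding constraints: C5, x_2 ≥ 0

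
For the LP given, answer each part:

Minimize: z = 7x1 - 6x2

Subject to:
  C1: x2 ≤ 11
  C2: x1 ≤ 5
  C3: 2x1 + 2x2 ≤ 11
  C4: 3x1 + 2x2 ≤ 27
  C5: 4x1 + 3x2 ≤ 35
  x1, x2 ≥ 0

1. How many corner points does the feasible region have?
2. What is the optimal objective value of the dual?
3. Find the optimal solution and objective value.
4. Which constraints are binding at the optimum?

1. 4
2. -33 (by strong duality, equal to the primal optimum)
3. x1 = 0, x2 = 5.5, z = -33
4. C3, x1 ≥ 0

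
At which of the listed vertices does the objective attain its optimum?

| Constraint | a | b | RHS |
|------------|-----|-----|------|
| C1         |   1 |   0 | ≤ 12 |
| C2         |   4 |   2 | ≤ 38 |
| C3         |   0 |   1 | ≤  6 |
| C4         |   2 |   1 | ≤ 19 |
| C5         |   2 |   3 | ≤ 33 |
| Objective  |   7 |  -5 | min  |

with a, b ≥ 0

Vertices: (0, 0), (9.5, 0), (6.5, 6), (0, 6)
Evaluating z = 7a - 5b at each vertex:
  (0, 0): z = 0
  (9.5, 0): z = 66.5
  (6.5, 6): z = 15.5
  (0, 6): z = -30

The smallest value is z = -30, attained at (0, 6).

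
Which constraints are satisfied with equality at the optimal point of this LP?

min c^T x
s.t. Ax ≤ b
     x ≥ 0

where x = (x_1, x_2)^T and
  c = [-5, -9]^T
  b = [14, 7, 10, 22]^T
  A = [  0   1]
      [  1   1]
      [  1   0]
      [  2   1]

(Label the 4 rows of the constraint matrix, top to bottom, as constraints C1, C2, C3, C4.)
Optimal: x_1 = 0, x_2 = 7
Slack at optimum:
  C1: slack = 7
  C2: slack = 0 (binding)
  C3: slack = 10
  C4: slack = 15
  x_1 ≥ 0: x_1 = 0 (binding)
  x_2 ≥ 0: x_2 = 7
Binding constraints: C2, x_1 ≥ 0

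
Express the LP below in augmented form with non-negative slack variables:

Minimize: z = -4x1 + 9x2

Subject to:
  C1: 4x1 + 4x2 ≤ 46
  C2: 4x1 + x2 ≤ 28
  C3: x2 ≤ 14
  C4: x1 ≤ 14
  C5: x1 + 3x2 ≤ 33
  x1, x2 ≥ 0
min z = -4x1 + 9x2

s.t.
  4x1 + 4x2 + s1 = 46
  4x1 + x2 + s2 = 28
  x2 + s3 = 14
  x1 + s4 = 14
  x1 + 3x2 + s5 = 33
  x1, x2, s1, s2, s3, s4, s5 ≥ 0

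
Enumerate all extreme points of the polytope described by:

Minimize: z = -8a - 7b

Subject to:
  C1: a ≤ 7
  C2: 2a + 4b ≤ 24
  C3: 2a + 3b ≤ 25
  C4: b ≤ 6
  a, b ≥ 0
Each vertex is the intersection of two constraint boundaries that also satisfies all remaining constraints:
  a = 0 and b = 0 → (0, 0)
  a = 7 and b = 0 → (7, 0)
  a = 7 and 2a + 4b = 24 → (7, 2.5)
  2a + 4b = 24 and b = 6 → (0, 6)

Vertices: (0, 0), (7, 0), (7, 2.5), (0, 6)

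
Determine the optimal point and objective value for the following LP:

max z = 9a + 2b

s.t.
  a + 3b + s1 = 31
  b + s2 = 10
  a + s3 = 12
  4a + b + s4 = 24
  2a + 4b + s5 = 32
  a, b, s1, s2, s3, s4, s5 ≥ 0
a = 6, b = 0, z = 54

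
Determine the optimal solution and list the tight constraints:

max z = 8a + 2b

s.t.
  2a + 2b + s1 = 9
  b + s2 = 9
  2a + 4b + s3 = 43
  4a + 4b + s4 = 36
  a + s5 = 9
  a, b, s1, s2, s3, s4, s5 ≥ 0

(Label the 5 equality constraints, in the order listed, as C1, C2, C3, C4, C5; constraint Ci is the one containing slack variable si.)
Optimal: a = 4.5, b = 0
Slack at optimum:
  C1: slack = 0 (binding)
  C2: slack = 9
  C3: slack = 34
  C4: slack = 18
  C5: slack = 4.5
  a ≥ 0: a = 4.5
  b ≥ 0: b = 0 (binding)
Binding constraints: C1, b ≥ 0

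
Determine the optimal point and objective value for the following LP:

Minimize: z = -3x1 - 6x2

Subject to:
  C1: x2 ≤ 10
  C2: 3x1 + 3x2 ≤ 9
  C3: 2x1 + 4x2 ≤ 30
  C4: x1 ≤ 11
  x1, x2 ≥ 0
x1 = 0, x2 = 3, z = -18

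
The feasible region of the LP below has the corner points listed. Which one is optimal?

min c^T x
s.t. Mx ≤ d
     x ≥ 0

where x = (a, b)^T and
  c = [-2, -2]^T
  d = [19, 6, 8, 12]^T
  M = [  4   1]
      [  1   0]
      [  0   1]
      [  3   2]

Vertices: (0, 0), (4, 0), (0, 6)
Evaluating z = -2a - 2b at each vertex:
  (0, 0): z = 0
  (4, 0): z = -8
  (0, 6): z = -12

The smallest value is z = -12, attained at (0, 6).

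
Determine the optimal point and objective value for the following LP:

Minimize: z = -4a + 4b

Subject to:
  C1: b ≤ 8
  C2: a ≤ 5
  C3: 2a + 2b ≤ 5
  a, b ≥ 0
a = 2.5, b = 0, z = -10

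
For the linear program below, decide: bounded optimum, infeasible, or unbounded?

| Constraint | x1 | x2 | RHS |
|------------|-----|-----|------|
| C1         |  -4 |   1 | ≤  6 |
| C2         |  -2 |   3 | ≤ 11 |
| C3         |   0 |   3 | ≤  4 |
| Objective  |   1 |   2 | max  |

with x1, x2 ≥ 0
Feasible point: (0, 0) satisfies every constraint, so the LP is feasible.
Direction d = (1, 0): for each constraint row a, a·d ≤ 0 —
  (-4)(1) + (1)(0) = -4 ≤ 0
  (-2)(1) + (3)(0) = -2 ≤ 0
  (0)(1) + (3)(0) = 0 ≤ 0
and d ≥ 0, so (0, 0) + t·d stays feasible for every t ≥ 0. Along this ray z = x1 + 2x2 changes by 1 per unit t, so z → +∞.

Unbounded: there is a feasible ray along which z → +∞.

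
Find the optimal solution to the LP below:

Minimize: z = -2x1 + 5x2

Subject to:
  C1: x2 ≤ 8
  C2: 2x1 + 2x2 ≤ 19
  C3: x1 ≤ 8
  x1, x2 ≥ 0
Each vertex is the intersection of two constraint boundaries that also satisfies all remaining constraints:
  x1 = 0 and x2 = 0 → (0, 0)
  x1 = 8 and x2 = 0 → (8, 0)
  2x1 + 2x2 = 19 and x1 = 8 → (8, 1.5)
  x2 = 8 and 2x1 + 2x2 = 19 → (1.5, 8)
  x2 = 8 and x1 = 0 → (0, 8)

Evaluating z = -2x1 + 5x2 at each vertex:
  (0, 0): z = 0
  (8, 0): z = -16
  (8, 1.5): z = -8.5
  (1.5, 8): z = 37
  (0, 8): z = 40

The minimum is at (8, 0) with z = -16.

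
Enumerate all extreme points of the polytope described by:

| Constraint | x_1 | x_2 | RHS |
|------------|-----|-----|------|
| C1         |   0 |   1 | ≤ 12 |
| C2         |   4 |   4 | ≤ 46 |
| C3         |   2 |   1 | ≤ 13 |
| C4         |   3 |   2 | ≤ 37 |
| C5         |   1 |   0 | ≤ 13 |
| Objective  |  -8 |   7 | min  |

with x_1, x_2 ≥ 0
Each vertex is the intersection of two constraint boundaries that also satisfies all remaining constraints:
  x_1 = 0 and x_2 = 0 → (0, 0)
  2x_1 + x_2 = 13 and x_2 = 0 → (6.5, 0)
  4x_1 + 4x_2 = 46 and 2x_1 + x_2 = 13 → (1.5, 10)
  4x_1 + 4x_2 = 46 and x_1 = 0 → (0, 11.5)

Vertices: (0, 0), (6.5, 0), (1.5, 10), (0, 11.5)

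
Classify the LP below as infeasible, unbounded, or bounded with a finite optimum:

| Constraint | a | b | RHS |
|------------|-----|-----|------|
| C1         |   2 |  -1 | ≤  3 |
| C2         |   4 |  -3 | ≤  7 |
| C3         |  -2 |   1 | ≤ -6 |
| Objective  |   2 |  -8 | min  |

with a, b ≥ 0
C1 requires 2a - b ≤ 3, while C3 (-2a + b ≤ -6) is equivalent to 2a - b ≥ 6. Together they would need 6 ≤ 2a - b ≤ 3, which is impossible since 6 > 3. No point satisfies all constraints.

Infeasible — the constraint set is empty.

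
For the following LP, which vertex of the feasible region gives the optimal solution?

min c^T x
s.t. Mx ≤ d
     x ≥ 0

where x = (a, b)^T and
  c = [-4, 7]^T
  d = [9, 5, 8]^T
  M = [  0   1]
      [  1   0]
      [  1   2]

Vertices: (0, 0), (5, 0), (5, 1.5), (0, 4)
Evaluating z = -4a + 7b at each vertex:
  (0, 0): z = 0
  (5, 0): z = -20
  (5, 1.5): z = -9.5
  (0, 4): z = 28

The smallest value is z = -20, attained at (5, 0).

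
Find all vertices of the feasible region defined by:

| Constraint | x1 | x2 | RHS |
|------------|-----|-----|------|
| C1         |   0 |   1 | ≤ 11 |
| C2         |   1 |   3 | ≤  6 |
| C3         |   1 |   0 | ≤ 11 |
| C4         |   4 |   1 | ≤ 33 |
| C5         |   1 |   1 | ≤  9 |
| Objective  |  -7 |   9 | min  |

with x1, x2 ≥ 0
Each vertex is the intersection of two constraint boundaries that also satisfies all remaining constraints:
  x1 = 0 and x2 = 0 → (0, 0)
  x1 + 3x2 = 6 and x2 = 0 → (6, 0)
  x1 + 3x2 = 6 and x1 = 0 → (0, 2)

Vertices: (0, 0), (6, 0), (0, 2)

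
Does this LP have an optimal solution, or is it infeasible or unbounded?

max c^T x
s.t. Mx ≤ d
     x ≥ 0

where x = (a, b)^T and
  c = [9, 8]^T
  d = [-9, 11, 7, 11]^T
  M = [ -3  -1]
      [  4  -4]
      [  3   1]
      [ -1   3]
One constraint requires 3a + b ≤ 7, while the constraint -3a - b ≤ -9 is equivalent to 3a + b ≥ 9. Together they would need 9 ≤ 3a + b ≤ 7, which is impossible since 9 > 7. No point satisfies all constraints.

Infeasible — the constraint set is empty.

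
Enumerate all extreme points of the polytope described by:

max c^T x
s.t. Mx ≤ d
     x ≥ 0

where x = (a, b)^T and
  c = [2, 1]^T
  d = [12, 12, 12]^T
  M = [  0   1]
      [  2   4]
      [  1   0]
Each vertex is the intersection of two constraint boundaries that also satisfies all remaining constraints:
  a = 0 and b = 0 → (0, 0)
  2a + 4b = 12 and b = 0 → (6, 0)
  2a + 4b = 12 and a = 0 → (0, 3)

Vertices: (0, 0), (6, 0), (0, 3)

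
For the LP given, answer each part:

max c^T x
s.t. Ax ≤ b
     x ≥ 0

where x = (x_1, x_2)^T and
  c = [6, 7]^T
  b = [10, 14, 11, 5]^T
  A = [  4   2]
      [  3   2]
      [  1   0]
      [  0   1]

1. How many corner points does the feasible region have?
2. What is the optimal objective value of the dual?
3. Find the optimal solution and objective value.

1. 3
2. 35 (by strong duality, equal to the primal optimum)
3. x_1 = 0, x_2 = 5, z = 35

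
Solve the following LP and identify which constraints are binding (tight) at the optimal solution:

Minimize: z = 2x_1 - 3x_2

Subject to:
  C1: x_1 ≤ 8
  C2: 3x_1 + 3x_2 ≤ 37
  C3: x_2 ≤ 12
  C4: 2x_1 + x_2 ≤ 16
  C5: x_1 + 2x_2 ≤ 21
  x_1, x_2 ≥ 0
Optimal: x_1 = 0, x_2 = 10.5
Slack at optimum:
  C1: slack = 8
  C2: slack = 5.5
  C3: slack = 1.5
  C4: slack = 5.5
  C5: slack = 0 (binding)
  x_1 ≥ 0: x_1 = 0 (binding)
  x_2 ≥ 0: x_2 = 10.5
Binding constraints: C5, x_1 ≥ 0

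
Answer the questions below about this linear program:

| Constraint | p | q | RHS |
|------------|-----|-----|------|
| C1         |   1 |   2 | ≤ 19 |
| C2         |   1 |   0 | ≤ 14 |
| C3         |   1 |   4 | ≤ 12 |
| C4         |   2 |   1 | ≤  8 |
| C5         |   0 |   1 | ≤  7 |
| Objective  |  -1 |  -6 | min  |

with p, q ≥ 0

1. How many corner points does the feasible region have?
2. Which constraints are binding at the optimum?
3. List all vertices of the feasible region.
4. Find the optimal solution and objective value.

1. 4
2. C3, p ≥ 0
3. (0, 0), (4, 0), (2.857, 2.286), (0, 3)
4. p = 0, q = 3, z = -18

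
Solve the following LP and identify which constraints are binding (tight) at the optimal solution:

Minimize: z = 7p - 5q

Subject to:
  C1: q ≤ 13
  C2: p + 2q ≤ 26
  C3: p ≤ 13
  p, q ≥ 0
Optimal: p = 0, q = 13
Slack at optimum:
  C1: slack = 0 (binding)
  C2: slack = 0 (binding)
  C3: slack = 13
  p ≥ 0: p = 0 (binding)
  q ≥ 0: q = 13
Binding constraints: C1, C2, p ≥ 0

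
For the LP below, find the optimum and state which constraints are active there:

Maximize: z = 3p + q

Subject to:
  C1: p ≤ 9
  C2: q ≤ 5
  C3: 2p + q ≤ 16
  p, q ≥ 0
Optimal: p = 8, q = 0
Slack at optimum:
  C1: slack = 1
  C2: slack = 5
  C3: slack = 0 (binding)
  p ≥ 0: p = 8
  q ≥ 0: q = 0 (binding)
Binding constraints: C3, q ≥ 0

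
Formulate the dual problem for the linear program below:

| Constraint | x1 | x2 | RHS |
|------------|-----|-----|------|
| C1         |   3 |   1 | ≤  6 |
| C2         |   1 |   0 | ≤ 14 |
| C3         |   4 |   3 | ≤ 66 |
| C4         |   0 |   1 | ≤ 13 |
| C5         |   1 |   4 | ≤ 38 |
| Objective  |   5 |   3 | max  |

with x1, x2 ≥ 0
Minimize: z = 6y1 + 14y2 + 66y3 + 13y4 + 38y5

Subject to:
  C1: -3y1 - y2 - 4y3 - y5 ≤ -5
  C2: -y1 - 3y3 - y4 - 4y5 ≤ -3
  y1, y2, y3, y4, y5 ≥ 0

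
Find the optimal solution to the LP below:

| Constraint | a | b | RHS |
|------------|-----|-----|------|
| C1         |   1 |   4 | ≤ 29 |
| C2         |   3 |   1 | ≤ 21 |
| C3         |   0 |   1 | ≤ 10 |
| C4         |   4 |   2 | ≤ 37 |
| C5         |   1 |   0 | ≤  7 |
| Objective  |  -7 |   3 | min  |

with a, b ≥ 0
Each vertex is the intersection of two constraint boundaries that also satisfies all remaining constraints:
  a = 0 and b = 0 → (0, 0)
  3a + b = 21 and a = 7 → (7, 0)
  a + 4b = 29 and 3a + b = 21 → (5, 6)
  a + 4b = 29 and a = 0 → (0, 7.25)

Evaluating z = -7a + 3b at each vertex:
  (0, 0): z = 0
  (7, 0): z = -49
  (5, 6): z = -17
  (0, 7.25): z = 21.75

The minimum is at (7, 0) with z = -49.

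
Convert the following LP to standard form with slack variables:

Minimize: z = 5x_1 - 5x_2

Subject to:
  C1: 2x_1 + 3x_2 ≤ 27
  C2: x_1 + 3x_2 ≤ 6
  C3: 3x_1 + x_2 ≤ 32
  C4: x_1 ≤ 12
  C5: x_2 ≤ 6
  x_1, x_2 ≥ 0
min z = 5x_1 - 5x_2

s.t.
  2x_1 + 3x_2 + s1 = 27
  x_1 + 3x_2 + s2 = 6
  3x_1 + x_2 + s3 = 32
  x_1 + s4 = 12
  x_2 + s5 = 6
  x_1, x_2, s1, s2, s3, s4, s5 ≥ 0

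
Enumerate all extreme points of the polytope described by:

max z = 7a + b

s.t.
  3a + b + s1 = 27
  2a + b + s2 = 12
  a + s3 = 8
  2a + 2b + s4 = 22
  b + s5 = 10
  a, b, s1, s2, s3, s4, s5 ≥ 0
Each vertex is the intersection of two constraint boundaries that also satisfies all remaining constraints:
  a = 0 and b = 0 → (0, 0)
  2a + b = 12 and b = 0 → (6, 0)
  2a + b = 12 and 2a + 2b = 22 → (1, 10)
  b = 10 and a = 0 → (0, 10)

Vertices: (0, 0), (6, 0), (1, 10), (0, 10)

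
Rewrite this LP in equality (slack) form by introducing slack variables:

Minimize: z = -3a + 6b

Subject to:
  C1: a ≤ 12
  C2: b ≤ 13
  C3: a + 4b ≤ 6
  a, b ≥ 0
min z = -3a + 6b

s.t.
  a + s1 = 12
  b + s2 = 13
  a + 4b + s3 = 6
  a, b, s1, s2, s3 ≥ 0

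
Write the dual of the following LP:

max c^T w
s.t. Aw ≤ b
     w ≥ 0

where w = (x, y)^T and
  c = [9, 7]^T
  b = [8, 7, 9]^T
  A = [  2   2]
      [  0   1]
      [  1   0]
Minimize: z = 8y1 + 7y2 + 9y3

Subject to:
  C1: -2y1 - y3 ≤ -9
  C2: -2y1 - y2 ≤ -7
  y1, y2, y3 ≥ 0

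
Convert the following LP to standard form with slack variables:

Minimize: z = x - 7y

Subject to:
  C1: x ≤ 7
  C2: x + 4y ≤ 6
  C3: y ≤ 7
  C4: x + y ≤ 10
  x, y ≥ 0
min z = x - 7y

s.t.
  x + s1 = 7
  x + 4y + s2 = 6
  y + s3 = 7
  x + y + s4 = 10
  x, y, s1, s2, s3, s4 ≥ 0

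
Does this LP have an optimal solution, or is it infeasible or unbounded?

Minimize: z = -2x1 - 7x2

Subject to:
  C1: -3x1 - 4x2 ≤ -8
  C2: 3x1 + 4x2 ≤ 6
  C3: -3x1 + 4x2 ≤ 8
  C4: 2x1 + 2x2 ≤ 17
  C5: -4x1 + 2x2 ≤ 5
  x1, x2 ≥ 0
C2 requires 3x1 + 4x2 ≤ 6, while C1 (-3x1 - 4x2 ≤ -8) is equivalent to 3x1 + 4x2 ≥ 8. Together they would need 8 ≤ 3x1 + 4x2 ≤ 6, which is impossible since 8 > 6. No point satisfies all constraints.

Infeasible — the constraint set is empty.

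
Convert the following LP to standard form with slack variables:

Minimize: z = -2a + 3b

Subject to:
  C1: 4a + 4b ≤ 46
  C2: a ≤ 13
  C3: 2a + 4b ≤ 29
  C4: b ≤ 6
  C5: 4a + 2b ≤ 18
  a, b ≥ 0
min z = -2a + 3b

s.t.
  4a + 4b + s1 = 46
  a + s2 = 13
  2a + 4b + s3 = 29
  b + s4 = 6
  4a + 2b + s5 = 18
  a, b, s1, s2, s3, s4, s5 ≥ 0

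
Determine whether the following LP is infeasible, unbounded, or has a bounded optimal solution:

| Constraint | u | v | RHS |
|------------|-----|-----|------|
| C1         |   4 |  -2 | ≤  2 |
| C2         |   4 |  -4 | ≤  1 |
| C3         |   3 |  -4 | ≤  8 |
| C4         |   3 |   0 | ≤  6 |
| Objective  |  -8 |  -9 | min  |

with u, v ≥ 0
Feasible point: (0, 0) satisfies every constraint, so the LP is feasible.
Direction d = (0, 1): for each constraint row a, a·d ≤ 0 —
  (4)(0) + (-2)(1) = -2 ≤ 0
  (4)(0) + (-4)(1) = -4 ≤ 0
  (3)(0) + (-4)(1) = -4 ≤ 0
  (3)(0) + (0)(1) = 0 ≤ 0
and d ≥ 0, so (0, 0) + t·d stays feasible for every t ≥ 0. Along this ray z = -8u - 9v changes by -9 per unit t, so z → −∞.

Unbounded: there is a feasible ray along which z → −∞.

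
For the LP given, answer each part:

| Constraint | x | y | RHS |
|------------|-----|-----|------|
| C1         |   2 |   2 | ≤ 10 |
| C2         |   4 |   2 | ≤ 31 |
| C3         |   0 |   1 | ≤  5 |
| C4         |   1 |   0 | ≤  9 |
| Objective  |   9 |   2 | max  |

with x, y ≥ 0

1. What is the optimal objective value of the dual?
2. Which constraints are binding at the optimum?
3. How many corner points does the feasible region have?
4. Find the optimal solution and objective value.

1. 45 (by strong duality, equal to the primal optimum)
2. C1, y ≥ 0
3. 3
4. x = 5, y = 0, z = 45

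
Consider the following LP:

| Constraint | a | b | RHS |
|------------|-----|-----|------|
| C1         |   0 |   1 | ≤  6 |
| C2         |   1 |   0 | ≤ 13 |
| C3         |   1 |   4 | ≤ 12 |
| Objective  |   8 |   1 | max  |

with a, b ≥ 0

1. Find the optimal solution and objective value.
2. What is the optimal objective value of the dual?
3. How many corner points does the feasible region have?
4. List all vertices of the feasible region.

1. a = 12, b = 0, z = 96
2. 96 (by strong duality, equal to the primal optimum)
3. 3
4. (0, 0), (12, 0), (0, 3)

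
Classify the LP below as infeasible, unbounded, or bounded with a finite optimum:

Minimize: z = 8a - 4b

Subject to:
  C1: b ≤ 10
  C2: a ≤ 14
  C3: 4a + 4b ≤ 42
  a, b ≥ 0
The point (0, 10) satisfies every constraint, so the LP is feasible; the constraints give a ≤ 14 and b ≤ 10, which with a, b ≥ 0 keep the feasible region inside a bounded box. A feasible, bounded LP attains a finite optimum at a vertex.

Evaluating z = 8a - 4b at each vertex:
  (0, 0): z = 0
  (10.5, 0): z = 84
  (0.5, 10): z = -36
  (0, 10): z = -40

The LP has an optimal solution: (0, 10) with z = -40.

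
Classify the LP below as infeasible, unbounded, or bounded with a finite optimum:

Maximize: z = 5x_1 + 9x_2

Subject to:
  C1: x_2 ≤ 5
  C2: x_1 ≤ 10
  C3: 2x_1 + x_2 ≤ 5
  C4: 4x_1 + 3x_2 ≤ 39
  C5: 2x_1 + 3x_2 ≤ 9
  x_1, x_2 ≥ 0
The point (0, 3) satisfies every constraint, so the LP is feasible; the constraints give x_1 ≤ 10 and x_2 ≤ 5, which with x_1, x_2 ≥ 0 keep the feasible region inside a bounded box. A feasible, bounded LP attains a finite optimum at a vertex.

The LP has an optimal solution: (0, 3) with z = 27.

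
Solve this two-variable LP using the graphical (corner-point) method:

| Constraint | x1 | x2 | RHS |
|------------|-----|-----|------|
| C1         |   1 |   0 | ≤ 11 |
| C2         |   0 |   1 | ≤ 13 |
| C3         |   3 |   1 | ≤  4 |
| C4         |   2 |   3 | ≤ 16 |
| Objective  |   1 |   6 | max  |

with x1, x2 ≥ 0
x1 = 0, x2 = 4, z = 24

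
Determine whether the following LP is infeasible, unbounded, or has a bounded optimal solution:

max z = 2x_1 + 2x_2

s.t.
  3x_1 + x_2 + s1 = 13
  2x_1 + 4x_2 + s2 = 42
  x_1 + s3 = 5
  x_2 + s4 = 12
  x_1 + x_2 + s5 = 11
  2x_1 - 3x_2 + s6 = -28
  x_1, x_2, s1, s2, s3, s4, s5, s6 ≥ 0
The point (1, 10) satisfies every constraint, so the LP is feasible; the constraints give x_1 ≤ 5 and x_2 ≤ 12, which with x_1, x_2 ≥ 0 keep the feasible region inside a bounded box. A feasible, bounded LP attains a finite optimum at a vertex.

Feasible with finite optimum z* = 22 at (1, 10).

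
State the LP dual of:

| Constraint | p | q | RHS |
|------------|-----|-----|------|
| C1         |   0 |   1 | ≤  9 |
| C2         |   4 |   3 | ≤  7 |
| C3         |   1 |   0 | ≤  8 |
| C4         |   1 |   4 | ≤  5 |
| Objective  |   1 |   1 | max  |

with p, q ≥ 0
Minimize: z = 9y1 + 7y2 + 8y3 + 5y4

Subject to:
  C1: -4y2 - y3 - y4 ≤ -1
  C2: -y1 - 3y2 - 4y4 ≤ -1
  y1, y2, y3, y4 ≥ 0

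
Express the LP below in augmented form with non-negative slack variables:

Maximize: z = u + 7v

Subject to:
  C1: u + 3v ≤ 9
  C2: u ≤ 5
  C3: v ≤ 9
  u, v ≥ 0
max z = u + 7v

s.t.
  u + 3v + s1 = 9
  u + s2 = 5
  v + s3 = 9
  u, v, s1, s2, s3 ≥ 0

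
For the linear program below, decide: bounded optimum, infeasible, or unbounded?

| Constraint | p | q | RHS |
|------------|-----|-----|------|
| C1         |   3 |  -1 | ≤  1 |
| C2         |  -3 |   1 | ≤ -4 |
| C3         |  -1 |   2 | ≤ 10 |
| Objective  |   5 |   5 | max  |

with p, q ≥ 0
C1 requires 3p - q ≤ 1, while C2 (-3p + q ≤ -4) is equivalent to 3p - q ≥ 4. Together they would need 4 ≤ 3p - q ≤ 1, which is impossible since 4 > 1. No point satisfies all constraints.

The feasible region is empty; the LP is infeasible.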